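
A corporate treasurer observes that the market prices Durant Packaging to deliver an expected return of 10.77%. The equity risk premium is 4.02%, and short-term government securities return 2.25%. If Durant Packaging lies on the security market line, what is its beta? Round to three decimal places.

2.119

β = (E(R) − R_f) / MRP = (10.77% − 2.25%) / 4.02% = 8.52% / 4.02% = 2.119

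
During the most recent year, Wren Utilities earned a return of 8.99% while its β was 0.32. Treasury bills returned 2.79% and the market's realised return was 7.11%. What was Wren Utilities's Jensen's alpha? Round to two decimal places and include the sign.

+4.82%

Market excess return = 7.11% − 2.79% = 4.32%
CAPM benchmark = R_f + β(R_m − R_f) = 2.79% + 0.32 × 4.32% = 4.1724%
α = actual − benchmark = 8.99% − 4.1724% = +4.82%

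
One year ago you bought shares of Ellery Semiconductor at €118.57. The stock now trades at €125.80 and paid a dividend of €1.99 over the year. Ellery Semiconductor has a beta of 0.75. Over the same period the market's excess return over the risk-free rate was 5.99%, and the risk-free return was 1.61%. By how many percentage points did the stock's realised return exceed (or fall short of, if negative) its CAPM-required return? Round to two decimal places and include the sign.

Realised HPR = (P1 + D1 − P0) / P0 = (125.80 + 1.99 − 118.57) / 118.57 = 9.22 / 118.57 = 7.7760%
CAPM required = R_f + β·MRP = 1.61% + 0.75 × 5.99% = 6.1025%
α = realised − required = 7.7760% − 6.1025% = +1.67%

+1.67%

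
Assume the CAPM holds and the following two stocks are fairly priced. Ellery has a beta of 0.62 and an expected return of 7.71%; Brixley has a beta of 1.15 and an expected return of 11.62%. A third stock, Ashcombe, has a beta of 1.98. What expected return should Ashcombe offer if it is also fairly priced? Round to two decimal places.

17.74%

MRP (SML slope) = (11.62% − 7.71%) / (1.15 − 0.62) = 3.91% / 0.53 = 7.3774%
R_f (intercept) = 7.71% − 0.62 × 7.3774% = 3.1360%
E(R_Ashcombe) = R_f + β × MRP = 3.1360% + 1.98 × 7.3774% = 17.74%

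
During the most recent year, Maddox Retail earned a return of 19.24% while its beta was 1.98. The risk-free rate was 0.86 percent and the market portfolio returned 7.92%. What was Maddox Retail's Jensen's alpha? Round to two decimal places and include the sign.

Market excess return = 7.92% − 0.86% = 7.06%
CAPM benchmark = R_f + β(R_m − R_f) = 0.86% + 1.98 × 7.06% = 14.8388%
α = actual − benchmark = 19.24% − 14.8388% = +4.40%

+4.40%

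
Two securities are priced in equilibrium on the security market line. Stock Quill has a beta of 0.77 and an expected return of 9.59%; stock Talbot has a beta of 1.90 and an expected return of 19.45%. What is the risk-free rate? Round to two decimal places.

Both satisfy E(R) = R_f + β·MRP, so the slope of the SML is
MRP = (19.45% − 9.59%) / (1.90 − 0.77) = 9.86% / 1.13 = 8.7257%
R_f = E(R_Quill) − β_Quill·MRP = 9.59% − 0.77 × 8.7257% = 2.8712%

2.87%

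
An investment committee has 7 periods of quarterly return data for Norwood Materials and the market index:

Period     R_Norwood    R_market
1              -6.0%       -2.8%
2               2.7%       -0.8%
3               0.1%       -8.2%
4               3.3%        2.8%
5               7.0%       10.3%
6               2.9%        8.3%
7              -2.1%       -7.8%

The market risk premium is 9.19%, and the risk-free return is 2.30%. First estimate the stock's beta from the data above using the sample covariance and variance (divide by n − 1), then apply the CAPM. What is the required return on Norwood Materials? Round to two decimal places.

6.15%

Mean R_i = (-6.0 + 2.7 + 0.1 + 3.3 + 7.0 + 2.9 − 2.1) / 7 = 1.1286%
Mean R_m = (-2.8 − 0.8 − 8.2 + 2.8 + 10.3 + 8.3 − 7.8) / 7 = 0.2571%
Σ(R_i − R̄_i)(R_m − R̄_m) = 133.5786  ⇒  Cov = 133.5786 / 6 = 22.2631
Σ(R_m − R̄_m)² = 318.9171  ⇒  Var(R_m) = 318.9171 / 6 = 53.1529
β = Cov / Var(R_m) = 22.2631 / 53.1529 = 0.4189
E(R) = R_f + β × MRP = 2.30% + 0.4189 × 9.19% = 6.15%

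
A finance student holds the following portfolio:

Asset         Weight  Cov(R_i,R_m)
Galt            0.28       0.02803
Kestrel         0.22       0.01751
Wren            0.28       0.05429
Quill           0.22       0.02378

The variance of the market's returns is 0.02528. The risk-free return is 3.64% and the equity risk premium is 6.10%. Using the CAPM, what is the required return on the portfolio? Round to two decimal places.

11.39%

β_Galt = 0.02803 / 0.02528 = 1.1088
β_Kestrel = 0.01751 / 0.02528 = 0.6926
β_Wren = 0.05429 / 0.02528 = 2.1475
β_Quill = 0.02378 / 0.02528 = 0.9407
β_P = Σ w_i β_i = 0.28×1.1088 + 0.22×0.6926 + 0.28×2.1475 + 0.22×0.9407 = 1.2711
E(R_P) = R_f + β_P × MRP = 3.64% + 1.2711 × 6.10% = 11.39%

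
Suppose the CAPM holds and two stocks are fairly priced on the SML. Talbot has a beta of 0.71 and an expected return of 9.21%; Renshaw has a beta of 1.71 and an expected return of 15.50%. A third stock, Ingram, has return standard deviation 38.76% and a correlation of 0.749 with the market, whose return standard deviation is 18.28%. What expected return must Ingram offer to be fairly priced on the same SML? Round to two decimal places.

MRP = (15.50% − 9.21%) / (1.71 − 0.71) = 6.2900%
R_f = 9.21% − 0.71 × 6.2900% = 4.7441%
β_Ingram = ρ·σ_i/σ_m = 0.749 × 38.76 / 18.28 = 1.5881
E(R_Ingram) = R_f + β × MRP = 4.7441% + 1.5881 × 6.2900% = 14.73%

14.73%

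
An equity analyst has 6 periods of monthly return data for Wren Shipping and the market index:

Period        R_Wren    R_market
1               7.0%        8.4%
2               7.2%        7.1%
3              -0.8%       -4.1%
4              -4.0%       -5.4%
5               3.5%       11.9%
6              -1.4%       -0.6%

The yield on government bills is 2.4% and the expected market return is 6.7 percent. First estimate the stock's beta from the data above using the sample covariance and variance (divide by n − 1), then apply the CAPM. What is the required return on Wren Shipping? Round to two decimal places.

4.79%

Mean R_i = (7.0 + 7.2 − 0.8 − 4.0 + 3.5 − 1.4) / 6 = 1.9167%
Mean R_m = (8.4 + 7.1 − 4.1 − 5.4 + 11.9 − 0.6) / 6 = 2.8833%
Σ(R_i − R̄_i)(R_m − R̄_m) = 144.1317  ⇒  Cov = 144.1317 / 5 = 28.8263
Σ(R_m − R̄_m)² = 259.0283  ⇒  Var(R_m) = 259.0283 / 5 = 51.8057
β = Cov / Var(R_m) = 28.8263 / 51.8057 = 0.5564
MRP = 6.7% − 2.4% = 4.30%
E(R) = R_f + β × MRP = 2.4% + 0.5564 × 4.3% = 4.79%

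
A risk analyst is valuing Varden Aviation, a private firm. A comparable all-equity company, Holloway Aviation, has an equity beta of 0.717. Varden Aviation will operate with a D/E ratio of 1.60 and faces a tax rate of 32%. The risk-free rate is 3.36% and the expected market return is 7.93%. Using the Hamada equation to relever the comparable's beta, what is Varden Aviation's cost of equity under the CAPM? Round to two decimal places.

10.20%

β_L = β_U × [1 + (1 − t)(D/E)] = 0.717 × [1 + (1 − 0.32) × 1.60]
    = 0.717 × [1 + 0.68 × 1.60] = 0.717 × 2.0880 = 1.4971
MRP = 7.93% − 3.36% = 4.57%
E(R) = R_f + β_L × MRP = 3.36% + 1.4971 × 4.57% = 10.20%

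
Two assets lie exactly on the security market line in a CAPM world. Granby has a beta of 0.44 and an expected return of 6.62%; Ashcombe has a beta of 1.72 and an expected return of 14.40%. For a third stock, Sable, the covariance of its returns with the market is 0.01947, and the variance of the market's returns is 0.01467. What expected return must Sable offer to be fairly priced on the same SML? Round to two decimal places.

MRP = (14.40% − 6.62%) / (1.72 − 0.44) = 6.0781%
R_f = 6.62% − 0.44 × 6.0781% = 3.9456%
β_Sable = Cov / Var(R_m) = 0.01947 / 0.01467 = 1.3272
E(R_Sable) = R_f + β × MRP = 3.9456% + 1.3272 × 6.0781% = 12.01%

12.01%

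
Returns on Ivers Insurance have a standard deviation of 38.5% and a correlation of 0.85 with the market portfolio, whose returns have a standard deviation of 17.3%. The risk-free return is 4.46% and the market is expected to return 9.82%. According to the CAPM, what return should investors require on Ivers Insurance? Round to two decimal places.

14.60%

β = ρ × σ_i / σ_m = 0.85 × 38.5% / 17.3% = 1.8916
MRP = 9.82% − 4.46% = 5.36%
E(R) = 4.46% + 1.8916 × 5.36% = 14.60%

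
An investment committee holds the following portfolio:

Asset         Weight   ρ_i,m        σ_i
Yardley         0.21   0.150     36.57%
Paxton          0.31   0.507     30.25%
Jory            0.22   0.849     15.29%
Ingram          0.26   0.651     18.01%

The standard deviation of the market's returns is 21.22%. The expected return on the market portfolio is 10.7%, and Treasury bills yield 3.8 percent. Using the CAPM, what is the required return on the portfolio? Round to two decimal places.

β_Yardley = 0.150 × 36.57% / 21.22% = 0.2585
β_Paxton = 0.507 × 30.25% / 21.22% = 0.7227
β_Jory = 0.849 × 15.29% / 21.22% = 0.6117
β_Ingram = 0.651 × 18.01% / 21.22% = 0.5525
β_P = Σ w_i β_i = 0.21×0.2585 + 0.31×0.7227 + 0.22×0.6117 + 0.26×0.5525 = 0.5565
MRP = 10.7% − 3.8% = 6.90%
E(R_P) = R_f + β_P × MRP = 3.8% + 0.5565 × 6.9% = 7.64%

7.64%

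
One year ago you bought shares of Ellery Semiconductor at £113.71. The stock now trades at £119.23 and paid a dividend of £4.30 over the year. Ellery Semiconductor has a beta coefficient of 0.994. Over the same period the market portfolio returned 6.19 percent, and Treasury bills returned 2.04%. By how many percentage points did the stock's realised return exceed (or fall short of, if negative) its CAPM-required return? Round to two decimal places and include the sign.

Realised HPR = (P1 + D1 − P0) / P0 = (119.23 + 4.30 − 113.71) / 113.71 = 9.82 / 113.71 = 8.6360%
MRP = 6.19% − 2.04% = 4.15%
CAPM required = R_f + β·MRP = 2.04% + 0.994 × 4.15% = 6.16510%
α = realised − required = 8.6360% − 6.16510% = +2.47%

+2.47%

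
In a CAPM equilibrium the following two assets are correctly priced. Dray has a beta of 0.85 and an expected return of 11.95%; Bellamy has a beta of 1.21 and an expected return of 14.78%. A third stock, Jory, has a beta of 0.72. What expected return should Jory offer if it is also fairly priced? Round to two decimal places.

10.93%

MRP (SML slope) = (14.78% − 11.95%) / (1.21 − 0.85) = 2.83% / 0.36 = 7.8611%
R_f (intercept) = 11.95% − 0.85 × 7.8611% = 5.2681%
E(R_Jory) = R_f + β × MRP = 5.2681% + 0.72 × 7.8611% = 10.93%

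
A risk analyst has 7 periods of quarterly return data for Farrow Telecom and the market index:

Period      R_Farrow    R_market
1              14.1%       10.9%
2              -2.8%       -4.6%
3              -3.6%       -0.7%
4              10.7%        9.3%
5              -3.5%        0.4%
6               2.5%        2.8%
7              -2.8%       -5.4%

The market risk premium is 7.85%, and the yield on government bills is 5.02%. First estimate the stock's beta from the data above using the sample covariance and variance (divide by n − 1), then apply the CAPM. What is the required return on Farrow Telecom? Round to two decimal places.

13.58%

Mean R_i = (14.1 − 2.8 − 3.6 + 10.7 − 3.5 + 2.5 − 2.8) / 7 = 2.0857%
Mean R_m = (10.9 − 4.6 − 0.7 + 9.3 + 0.4 + 2.8 − 5.4) / 7 = 1.8143%
Σ(R_i − R̄_i)(R_m − R̄_m) = 262.8314  ⇒  Cov = 262.8314 / 6 = 43.8052
Σ(R_m − R̄_m)² = 241.0686  ⇒  Var(R_m) = 241.0686 / 6 = 40.1781
β = Cov / Var(R_m) = 43.8052 / 40.1781 = 1.0903
E(R) = R_f + β × MRP = 5.02% + 1.0903 × 7.85% = 13.58%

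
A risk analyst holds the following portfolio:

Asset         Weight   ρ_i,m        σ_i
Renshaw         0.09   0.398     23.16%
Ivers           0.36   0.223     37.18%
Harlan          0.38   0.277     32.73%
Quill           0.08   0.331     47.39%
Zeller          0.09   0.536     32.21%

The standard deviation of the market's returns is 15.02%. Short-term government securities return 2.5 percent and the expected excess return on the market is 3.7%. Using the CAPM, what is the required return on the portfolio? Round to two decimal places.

4.98%

β_Renshaw = 0.398 × 23.16% / 15.02% = 0.6137
β_Ivers = 0.223 × 37.18% / 15.02% = 0.5520
β_Harlan = 0.277 × 32.73% / 15.02% = 0.6036
β_Quill = 0.331 × 47.39% / 15.02% = 1.0443
β_Zeller = 0.536 × 32.21% / 15.02% = 1.1494
β_P = Σ w_i β_i = 0.09×0.6137 + 0.36×0.5520 + 0.38×0.6036 + 0.08×1.0443 + 0.09×1.1494 = 0.6703
E(R_P) = R_f + β_P × MRP = 2.5% + 0.6703 × 3.7% = 4.98%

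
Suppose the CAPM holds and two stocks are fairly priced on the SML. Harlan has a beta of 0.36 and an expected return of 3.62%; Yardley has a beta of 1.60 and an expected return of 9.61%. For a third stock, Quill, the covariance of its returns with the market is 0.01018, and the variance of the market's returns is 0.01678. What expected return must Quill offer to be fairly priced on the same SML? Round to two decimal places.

4.81%

MRP = (9.61% − 3.62%) / (1.60 − 0.36) = 4.8306%
R_f = 3.62% − 0.36 × 4.8306% = 1.8810%
β_Quill = Cov / Var(R_m) = 0.01018 / 0.01678 = 0.6067
E(R_Quill) = R_f + β × MRP = 1.8810% + 0.6067 × 4.8306% = 4.81%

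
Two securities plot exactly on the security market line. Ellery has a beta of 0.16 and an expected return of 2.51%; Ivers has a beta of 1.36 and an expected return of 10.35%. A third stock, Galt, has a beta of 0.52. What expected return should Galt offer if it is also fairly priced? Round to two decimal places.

4.86%

MRP (SML slope) = (10.35% − 2.51%) / (1.36 − 0.16) = 7.84% / 1.20 = 6.5333%
R_f (intercept) = 2.51% − 0.16 × 6.5333% = 1.4647%
E(R_Galt) = R_f + β × MRP = 1.4647% + 0.52 × 6.5333% = 4.86%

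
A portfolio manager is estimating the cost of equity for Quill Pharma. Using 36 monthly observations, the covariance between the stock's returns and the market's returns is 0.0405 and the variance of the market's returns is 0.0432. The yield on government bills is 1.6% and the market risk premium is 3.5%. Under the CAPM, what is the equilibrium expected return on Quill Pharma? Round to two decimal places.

β = Cov(R_i, R_m) / Var(R_m) = 0.0405 / 0.0432 = 0.9375
E(R) = R_f + β × MRP = 1.6% + 0.9375 × 3.5% = 4.88%

4.88%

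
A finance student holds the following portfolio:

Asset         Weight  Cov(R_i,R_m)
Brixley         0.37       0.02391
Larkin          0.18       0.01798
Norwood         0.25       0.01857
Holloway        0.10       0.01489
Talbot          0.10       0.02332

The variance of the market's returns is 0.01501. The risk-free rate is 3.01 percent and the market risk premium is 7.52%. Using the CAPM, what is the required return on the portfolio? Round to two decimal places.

β_Brixley = 0.02391 / 0.01501 = 1.5929
β_Larkin = 0.01798 / 0.01501 = 1.1979
β_Norwood = 0.01857 / 0.01501 = 1.2372
β_Holloway = 0.01489 / 0.01501 = 0.9920
β_Talbot = 0.02332 / 0.01501 = 1.5536
β_P = Σ w_i β_i = 0.37×1.5929 + 0.18×1.1979 + 0.25×1.2372 + 0.10×0.9920 + 0.10×1.5536 = 1.3689
E(R_P) = R_f + β_P × MRP = 3.01% + 1.3689 × 7.52% = 13.30%

13.30%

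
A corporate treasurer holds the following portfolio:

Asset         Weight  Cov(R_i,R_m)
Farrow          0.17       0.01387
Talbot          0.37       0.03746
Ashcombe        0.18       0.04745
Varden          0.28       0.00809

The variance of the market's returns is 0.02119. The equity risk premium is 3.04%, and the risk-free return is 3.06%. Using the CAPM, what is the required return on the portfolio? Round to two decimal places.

6.94%

β_Farrow = 0.01387 / 0.02119 = 0.6546
β_Talbot = 0.03746 / 0.02119 = 1.7678
β_Ashcombe = 0.04745 / 0.02119 = 2.2393
β_Varden = 0.00809 / 0.02119 = 0.3818
β_P = Σ w_i β_i = 0.17×0.6546 + 0.37×1.7678 + 0.18×2.2393 + 0.28×0.3818 = 1.2753
E(R_P) = R_f + β_P × MRP = 3.06% + 1.2753 × 3.04% = 6.94%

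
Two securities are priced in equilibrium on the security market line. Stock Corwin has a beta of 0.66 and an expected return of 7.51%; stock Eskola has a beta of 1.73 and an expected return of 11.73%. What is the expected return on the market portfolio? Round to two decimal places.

Both satisfy E(R) = R_f + β·MRP, so the slope of the SML is
MRP = (11.73% − 7.51%) / (1.73 − 0.66) = 4.22% / 1.07 = 3.9439%
R_f = E(R_Corwin) − β_Corwin·MRP = 7.51% − 0.66 × 3.9439% = 4.9070%
E(R_m) = R_f + MRP = 4.9070% + 3.9439% = 8.85%

8.85%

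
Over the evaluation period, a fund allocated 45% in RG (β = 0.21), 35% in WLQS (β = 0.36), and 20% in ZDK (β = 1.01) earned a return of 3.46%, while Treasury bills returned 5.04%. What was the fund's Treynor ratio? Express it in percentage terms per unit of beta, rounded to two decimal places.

β_P = 0.45×0.21 + 0.35×0.36 + 0.20×1.01 = 0.4225
Treynor = (R_P − R_f) / β_P = (3.46% − 5.04%) / 0.4225 = -1.58% / 0.4225 = -3.74%

-3.74%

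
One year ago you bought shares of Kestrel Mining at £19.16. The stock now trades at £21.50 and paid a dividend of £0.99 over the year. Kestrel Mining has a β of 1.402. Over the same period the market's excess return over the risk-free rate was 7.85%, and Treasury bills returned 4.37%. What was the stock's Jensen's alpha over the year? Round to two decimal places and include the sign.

+2.00%

Realised HPR = (P1 + D1 − P0) / P0 = (21.50 + 0.99 − 19.16) / 19.16 = 3.33 / 19.16 = 17.3800%
CAPM required = R_f + β·MRP = 4.37% + 1.402 × 7.85% = 15.37570%
α = realised − required = 17.3800% − 15.37570% = +2.00%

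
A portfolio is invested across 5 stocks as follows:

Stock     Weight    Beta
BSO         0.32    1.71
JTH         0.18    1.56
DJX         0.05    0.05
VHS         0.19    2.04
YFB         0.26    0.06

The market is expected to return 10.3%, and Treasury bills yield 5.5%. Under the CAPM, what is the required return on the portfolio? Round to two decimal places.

β_P = Σ w_i β_i = 0.32×1.71 + 0.18×1.56 + 0.05×0.05 + 0.19×2.04 + 0.26×0.06 = 1.2337
MRP = 10.3% − 5.5% = 4.80%
E(R_P) = R_f + β_P × MRP = 5.5% + 1.2337 × 4.8% = 11.42%

11.42%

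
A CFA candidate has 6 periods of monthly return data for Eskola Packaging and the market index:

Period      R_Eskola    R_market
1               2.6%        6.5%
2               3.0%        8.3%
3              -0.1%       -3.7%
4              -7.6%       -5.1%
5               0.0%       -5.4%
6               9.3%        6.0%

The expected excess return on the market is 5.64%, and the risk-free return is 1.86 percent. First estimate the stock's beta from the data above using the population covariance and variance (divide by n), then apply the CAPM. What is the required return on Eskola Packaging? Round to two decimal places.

Mean R_i = (2.6 + 3.0 − 0.1 − 7.6 + 0.0 + 9.3) / 6 = 1.2000%
Mean R_m = (6.5 + 8.3 − 3.7 − 5.1 − 5.4 + 6.0) / 6 = 1.1000%
Σ(R_i − R̄_i)(R_m − R̄_m) = 128.8100  ⇒  Cov = 128.8100 / 6 = 21.4683
Σ(R_m − R̄_m)² = 208.7400  ⇒  Var(R_m) = 208.7400 / 6 = 34.7900
β = Cov / Var(R_m) = 21.4683 / 34.7900 = 0.6171
E(R) = R_f + β × MRP = 1.86% + 0.6171 × 5.64% = 5.34%

5.34%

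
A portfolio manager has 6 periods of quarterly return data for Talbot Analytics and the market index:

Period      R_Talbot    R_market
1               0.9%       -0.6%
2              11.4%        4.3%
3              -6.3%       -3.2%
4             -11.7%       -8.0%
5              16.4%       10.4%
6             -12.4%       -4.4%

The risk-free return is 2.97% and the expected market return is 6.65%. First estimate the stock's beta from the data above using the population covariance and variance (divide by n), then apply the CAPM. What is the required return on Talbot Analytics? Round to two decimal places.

9.44%

Mean R_i = (0.9 + 11.4 − 6.3 − 11.7 + 16.4 − 12.4) / 6 = -0.2833%
Mean R_m = (-0.6 + 4.3 − 3.2 − 8.0 + 10.4 − 4.4) / 6 = -0.2500%
Σ(R_i − R̄_i)(R_m − R̄_m) = 386.9350  ⇒  Cov = 386.9350 / 6 = 64.4892
Σ(R_m − R̄_m)² = 220.2350  ⇒  Var(R_m) = 220.2350 / 6 = 36.7058
β = Cov / Var(R_m) = 64.4892 / 36.7058 = 1.7569
MRP = 6.65% − 2.97% = 3.68%
E(R) = R_f + β × MRP = 2.97% + 1.7569 × 3.68% = 9.44%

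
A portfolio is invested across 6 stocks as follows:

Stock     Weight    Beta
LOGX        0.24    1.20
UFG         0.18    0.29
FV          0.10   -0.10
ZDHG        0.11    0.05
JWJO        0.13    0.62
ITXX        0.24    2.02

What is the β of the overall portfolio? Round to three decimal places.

β_P = Σ w_i β_i = 0.24×1.20 + 0.18×0.29 + 0.10×-0.10 + 0.11×0.05 + 0.13×0.62 + 0.24×2.02 = 0.9011

0.901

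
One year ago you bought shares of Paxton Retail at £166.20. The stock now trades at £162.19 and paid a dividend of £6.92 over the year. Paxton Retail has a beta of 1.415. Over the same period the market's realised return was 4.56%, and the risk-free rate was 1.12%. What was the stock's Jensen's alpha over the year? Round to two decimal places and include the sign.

-4.24%

Realised HPR = (P1 + D1 − P0) / P0 = (162.19 + 6.92 − 166.20) / 166.20 = 2.91 / 166.20 = 1.7509%
MRP = 4.56% − 1.12% = 3.44%
CAPM required = R_f + β·MRP = 1.12% + 1.415 × 3.44% = 5.98760%
α = realised − required = 1.7509% − 5.98760% = -4.24%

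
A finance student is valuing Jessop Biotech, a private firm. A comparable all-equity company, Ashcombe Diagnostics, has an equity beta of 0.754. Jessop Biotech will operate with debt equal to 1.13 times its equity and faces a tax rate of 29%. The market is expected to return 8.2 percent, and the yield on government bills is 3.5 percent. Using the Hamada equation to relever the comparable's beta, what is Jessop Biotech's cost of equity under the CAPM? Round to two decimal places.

9.89%

β_L = β_U × [1 + (1 − t)(D/E)] = 0.754 × [1 + (1 − 0.29) × 1.13]
    = 0.754 × [1 + 0.71 × 1.13] = 0.754 × 1.8023 = 1.3589
MRP = 8.2% − 3.5% = 4.70%
E(R) = R_f + β_L × MRP = 3.5% + 1.3589 × 4.7% = 9.89%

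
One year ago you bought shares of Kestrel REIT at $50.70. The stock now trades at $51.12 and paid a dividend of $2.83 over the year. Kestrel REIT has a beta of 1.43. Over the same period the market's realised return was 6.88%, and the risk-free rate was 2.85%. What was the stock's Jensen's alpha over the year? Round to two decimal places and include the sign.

-2.20%

Realised HPR = (P1 + D1 − P0) / P0 = (51.12 + 2.83 − 50.70) / 50.70 = 3.25 / 50.70 = 6.4103%
MRP = 6.88% − 2.85% = 4.03%
CAPM required = R_f + β·MRP = 2.85% + 1.43 × 4.03% = 8.6129%
α = realised − required = 6.4103% − 8.6129% = -2.20%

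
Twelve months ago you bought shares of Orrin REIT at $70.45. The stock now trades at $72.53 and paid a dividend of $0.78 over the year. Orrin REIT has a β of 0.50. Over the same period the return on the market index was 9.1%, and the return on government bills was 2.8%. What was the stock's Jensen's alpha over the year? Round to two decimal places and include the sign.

Realised HPR = (P1 + D1 − P0) / P0 = (72.53 + 0.78 − 70.45) / 70.45 = 2.86 / 70.45 = 4.0596%
MRP = 9.1% − 2.8% = 6.30%
CAPM required = R_f + β·MRP = 2.8% + 0.50 × 6.3% = 5.9500%
α = realised − required = 4.0596% − 5.9500% = -1.89%

-1.89%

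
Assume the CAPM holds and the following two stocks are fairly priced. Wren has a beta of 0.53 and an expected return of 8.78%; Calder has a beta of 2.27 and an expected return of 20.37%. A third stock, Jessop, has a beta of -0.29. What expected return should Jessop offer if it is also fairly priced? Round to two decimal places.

3.32%

MRP (SML slope) = (20.37% − 8.78%) / (2.27 − 0.53) = 11.59% / 1.74 = 6.6609%
R_f (intercept) = 8.78% − 0.53 × 6.6609% = 5.2497%
E(R_Jessop) = R_f + β × MRP = 5.2497% + -0.29 × 6.6609% = 3.32%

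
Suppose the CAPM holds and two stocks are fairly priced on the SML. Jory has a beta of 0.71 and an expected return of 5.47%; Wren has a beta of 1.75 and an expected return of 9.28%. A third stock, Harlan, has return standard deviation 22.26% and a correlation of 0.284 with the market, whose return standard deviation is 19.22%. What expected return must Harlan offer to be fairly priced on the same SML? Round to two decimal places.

4.07%

MRP = (9.28% − 5.47%) / (1.75 − 0.71) = 3.6635%
R_f = 5.47% − 0.71 × 3.6635% = 2.8689%
β_Harlan = ρ·σ_i/σ_m = 0.284 × 22.26 / 19.22 = 0.3289
E(R_Harlan) = R_f + β × MRP = 2.8689% + 0.3289 × 3.6635% = 4.07%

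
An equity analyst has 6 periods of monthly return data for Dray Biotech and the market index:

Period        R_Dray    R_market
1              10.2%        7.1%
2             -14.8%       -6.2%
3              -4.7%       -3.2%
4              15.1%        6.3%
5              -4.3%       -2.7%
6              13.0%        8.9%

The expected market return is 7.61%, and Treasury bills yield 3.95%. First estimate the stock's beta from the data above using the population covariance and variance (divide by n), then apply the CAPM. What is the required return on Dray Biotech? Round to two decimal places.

10.59%

Mean R_i = (10.2 − 14.8 − 4.7 + 15.1 − 4.3 + 13.0) / 6 = 2.4167%
Mean R_m = (7.1 − 6.2 − 3.2 + 6.3 − 2.7 + 8.9) / 6 = 1.7000%
Σ(R_i − R̄_i)(R_m − R̄_m) = 377.0100  ⇒  Cov = 377.0100 / 6 = 62.8350
Σ(R_m − R̄_m)² = 207.9400  ⇒  Var(R_m) = 207.9400 / 6 = 34.6567
β = Cov / Var(R_m) = 62.8350 / 34.6567 = 1.8131
MRP = 7.61% − 3.95% = 3.66%
E(R) = R_f + β × MRP = 3.95% + 1.8131 × 3.66% = 10.59%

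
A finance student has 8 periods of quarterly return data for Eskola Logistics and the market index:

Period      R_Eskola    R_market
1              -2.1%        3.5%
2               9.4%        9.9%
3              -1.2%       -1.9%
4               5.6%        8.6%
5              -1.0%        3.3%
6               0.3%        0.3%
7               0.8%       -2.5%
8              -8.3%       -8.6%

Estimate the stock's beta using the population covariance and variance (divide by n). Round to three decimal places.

0.759

Mean R_i = (-2.1 + 9.4 − 1.2 + 5.6 − 1.0 + 0.3 + 0.8 − 8.3) / 8 = 0.4375%
Mean R_m = (3.5 + 9.9 − 1.9 + 8.6 + 3.3 + 0.3 − 2.5 − 8.6) / 8 = 1.5750%
Σ(R_i − R̄_i)(R_m − R̄_m) = 196.8075  ⇒  Cov = 196.8075 / 8 = 24.6009
Σ(R_m − R̄_m)² = 259.1750  ⇒  Var(R_m) = 259.1750 / 8 = 32.3969
β = Cov / Var(R_m) = 24.6009 / 32.3969 = 0.7594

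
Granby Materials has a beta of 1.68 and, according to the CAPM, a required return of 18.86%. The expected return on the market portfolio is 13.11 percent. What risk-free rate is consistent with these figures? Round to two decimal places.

E(R) = R_f + β(E(R_m) − R_f) = R_f(1 − β) + β·E(R_m)
18.86% = R_f × (1 − 1.68) + 1.68 × 13.11%
18.86% = R_f × -0.68 + 22.0248%
R_f = (18.86% − 22.0248%) / -0.68 = 4.65%

4.65%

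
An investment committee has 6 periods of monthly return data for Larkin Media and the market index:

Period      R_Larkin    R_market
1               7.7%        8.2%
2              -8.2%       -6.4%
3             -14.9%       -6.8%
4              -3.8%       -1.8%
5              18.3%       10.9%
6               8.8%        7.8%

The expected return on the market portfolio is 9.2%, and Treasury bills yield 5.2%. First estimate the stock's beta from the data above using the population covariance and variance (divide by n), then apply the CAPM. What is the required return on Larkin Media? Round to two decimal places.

Mean R_i = (7.7 − 8.2 − 14.9 − 3.8 + 18.3 + 8.8) / 6 = 1.3167%
Mean R_m = (8.2 − 6.4 − 6.8 − 1.8 + 10.9 + 7.8) / 6 = 1.9833%
Σ(R_i − R̄_i)(R_m − R̄_m) = 476.2217  ⇒  Cov = 476.2217 / 6 = 79.3703
Σ(R_m − R̄_m)² = 313.7283  ⇒  Var(R_m) = 313.7283 / 6 = 52.2881
β = Cov / Var(R_m) = 79.3703 / 52.2881 = 1.5179
MRP = 9.2% − 5.2% = 4.00%
E(R) = R_f + β × MRP = 5.2% + 1.5179 × 4.0% = 11.27%

11.27%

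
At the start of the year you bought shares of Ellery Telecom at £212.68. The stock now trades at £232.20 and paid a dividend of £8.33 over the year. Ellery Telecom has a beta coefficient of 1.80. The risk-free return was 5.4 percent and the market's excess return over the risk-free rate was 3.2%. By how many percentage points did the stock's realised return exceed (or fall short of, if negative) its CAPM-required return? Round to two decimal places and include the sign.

Realised HPR = (P1 + D1 − P0) / P0 = (232.20 + 8.33 − 212.68) / 212.68 = 27.85 / 212.68 = 13.0948%
CAPM required = R_f + β·MRP = 5.4% + 1.80 × 3.2% = 11.1600%
α = realised − required = 13.0948% − 11.1600% = +1.93%

+1.93%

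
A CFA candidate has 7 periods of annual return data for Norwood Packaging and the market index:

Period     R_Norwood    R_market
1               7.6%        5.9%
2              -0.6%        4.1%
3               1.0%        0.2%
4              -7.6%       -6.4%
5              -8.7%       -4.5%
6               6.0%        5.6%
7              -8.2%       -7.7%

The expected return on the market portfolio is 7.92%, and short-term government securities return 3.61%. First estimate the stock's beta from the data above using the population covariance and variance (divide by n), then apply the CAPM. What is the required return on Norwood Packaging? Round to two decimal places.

8.36%

Mean R_i = (7.6 − 0.6 + 1.0 − 7.6 − 8.7 + 6.0 − 8.2) / 7 = -1.5000%
Mean R_m = (5.9 + 4.1 + 0.2 − 6.4 − 4.5 + 5.6 − 7.7) / 7 = -0.4000%
Σ(R_i − R̄_i)(R_m − R̄_m) = 222.9100  ⇒  Cov = 222.9100 / 7 = 31.8443
Σ(R_m − R̄_m)² = 202.4000  ⇒  Var(R_m) = 202.4000 / 7 = 28.9143
β = Cov / Var(R_m) = 31.8443 / 28.9143 = 1.1013
MRP = 7.92% − 3.61% = 4.31%
E(R) = R_f + β × MRP = 3.61% + 1.1013 × 4.31% = 8.36%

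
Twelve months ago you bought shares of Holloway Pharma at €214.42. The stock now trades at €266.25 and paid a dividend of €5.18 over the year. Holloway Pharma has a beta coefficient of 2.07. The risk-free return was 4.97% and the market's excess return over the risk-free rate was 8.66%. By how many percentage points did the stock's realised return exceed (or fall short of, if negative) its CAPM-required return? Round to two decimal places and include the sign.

Realised HPR = (P1 + D1 − P0) / P0 = (266.25 + 5.18 − 214.42) / 214.42 = 57.01 / 214.42 = 26.5880%
CAPM required = R_f + β·MRP = 4.97% + 2.07 × 8.66% = 22.8962%
α = realised − required = 26.5880% − 22.8962% = +3.69%

+3.69%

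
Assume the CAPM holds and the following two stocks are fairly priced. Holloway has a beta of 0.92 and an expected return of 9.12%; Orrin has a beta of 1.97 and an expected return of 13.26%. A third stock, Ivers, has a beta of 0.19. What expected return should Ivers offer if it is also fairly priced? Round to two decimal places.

6.24%

MRP (SML slope) = (13.26% − 9.12%) / (1.97 − 0.92) = 4.14% / 1.05 = 3.9429%
R_f (intercept) = 9.12% − 0.92 × 3.9429% = 5.4925%
E(R_Ivers) = R_f + β × MRP = 5.4925% + 0.19 × 3.9429% = 6.24%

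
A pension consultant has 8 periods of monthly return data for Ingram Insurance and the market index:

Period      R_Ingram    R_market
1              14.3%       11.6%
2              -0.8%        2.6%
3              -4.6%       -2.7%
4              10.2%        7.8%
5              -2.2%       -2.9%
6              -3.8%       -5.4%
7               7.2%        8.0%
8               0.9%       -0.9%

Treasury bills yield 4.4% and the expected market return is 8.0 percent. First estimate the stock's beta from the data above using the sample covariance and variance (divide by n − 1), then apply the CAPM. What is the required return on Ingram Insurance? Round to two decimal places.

8.27%

Mean R_i = (14.3 − 0.8 − 4.6 + 10.2 − 2.2 − 3.8 + 7.2 + 0.9) / 8 = 2.6500%
Mean R_m = (11.6 + 2.6 − 2.7 + 7.8 − 2.9 − 5.4 + 8.0 − 0.9) / 8 = 2.2625%
Σ(R_i − R̄_i)(R_m − R̄_m) = 291.5050  ⇒  Cov = 291.5050 / 7 = 41.6436
Σ(R_m − R̄_m)² = 270.8788  ⇒  Var(R_m) = 270.8788 / 7 = 38.6970
β = Cov / Var(R_m) = 41.6436 / 38.6970 = 1.0761
MRP = 8.0% − 4.4% = 3.60%
E(R) = R_f + β × MRP = 4.4% + 1.0761 × 3.6% = 8.27%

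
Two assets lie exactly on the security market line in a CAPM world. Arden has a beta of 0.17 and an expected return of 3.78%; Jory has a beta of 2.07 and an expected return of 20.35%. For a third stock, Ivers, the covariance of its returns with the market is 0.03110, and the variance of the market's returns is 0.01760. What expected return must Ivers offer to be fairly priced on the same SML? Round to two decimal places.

MRP = (20.35% − 3.78%) / (2.07 − 0.17) = 8.7211%
R_f = 3.78% − 0.17 × 8.7211% = 2.2974%
β_Ivers = Cov / Var(R_m) = 0.03110 / 0.01760 = 1.7670
E(R_Ivers) = R_f + β × MRP = 2.2974% + 1.7670 × 8.7211% = 17.71%

17.71%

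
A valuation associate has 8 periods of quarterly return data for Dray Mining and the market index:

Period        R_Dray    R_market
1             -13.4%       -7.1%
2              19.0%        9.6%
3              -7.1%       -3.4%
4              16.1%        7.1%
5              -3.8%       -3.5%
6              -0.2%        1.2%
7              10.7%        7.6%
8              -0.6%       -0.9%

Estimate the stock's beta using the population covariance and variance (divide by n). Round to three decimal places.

Mean R_i = (-13.4 + 19.0 − 7.1 + 16.1 − 3.8 − 0.2 + 10.7 − 0.6) / 8 = 2.5875%
Mean R_m = (-7.1 + 9.6 − 3.4 + 7.1 − 3.5 + 1.2 + 7.6 − 0.9) / 8 = 1.3250%
Σ(R_i − R̄_i)(R_m − R̄_m) = 483.4825  ⇒  Cov = 483.4825 / 8 = 60.4353
Σ(R_m − R̄_m)² = 262.7550  ⇒  Var(R_m) = 262.7550 / 8 = 32.8444
β = Cov / Var(R_m) = 60.4353 / 32.8444 = 1.8400

1.840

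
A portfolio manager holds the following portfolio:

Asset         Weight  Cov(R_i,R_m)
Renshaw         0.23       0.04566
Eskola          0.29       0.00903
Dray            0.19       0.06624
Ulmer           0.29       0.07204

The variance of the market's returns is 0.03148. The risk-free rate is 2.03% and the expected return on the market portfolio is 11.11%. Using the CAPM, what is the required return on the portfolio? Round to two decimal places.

15.47%

β_Renshaw = 0.04566 / 0.03148 = 1.4504
β_Eskola = 0.00903 / 0.03148 = 0.2868
β_Dray = 0.06624 / 0.03148 = 2.1042
β_Ulmer = 0.07204 / 0.03148 = 2.2884
β_P = Σ w_i β_i = 0.23×1.4504 + 0.29×0.2868 + 0.19×2.1042 + 0.29×2.2884 = 1.4802
MRP = 11.11% − 2.03% = 9.08%
E(R_P) = R_f + β_P × MRP = 2.03% + 1.4802 × 9.08% = 15.47%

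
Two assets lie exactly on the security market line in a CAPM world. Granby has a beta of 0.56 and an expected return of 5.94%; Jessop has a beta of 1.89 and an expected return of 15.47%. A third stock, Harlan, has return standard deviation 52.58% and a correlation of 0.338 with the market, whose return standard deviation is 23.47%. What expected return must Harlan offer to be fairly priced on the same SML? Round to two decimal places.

MRP = (15.47% − 5.94%) / (1.89 − 0.56) = 7.1654%
R_f = 5.94% − 0.56 × 7.1654% = 1.9274%
β_Harlan = ρ·σ_i/σ_m = 0.338 × 52.58 / 23.47 = 0.7572
E(R_Harlan) = R_f + β × MRP = 1.9274% + 0.7572 × 7.1654% = 7.35%

7.35%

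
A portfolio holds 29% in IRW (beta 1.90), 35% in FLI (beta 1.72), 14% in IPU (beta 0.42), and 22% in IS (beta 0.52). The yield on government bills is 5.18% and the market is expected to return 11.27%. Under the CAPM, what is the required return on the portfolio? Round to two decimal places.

13.26%

β_P = Σ w_i β_i = 0.29×1.90 + 0.35×1.72 + 0.14×0.42 + 0.22×0.52 = 1.3262
MRP = 11.27% − 5.18% = 6.09%
E(R_P) = R_f + β_P × MRP = 5.18% + 1.3262 × 6.09% = 13.26%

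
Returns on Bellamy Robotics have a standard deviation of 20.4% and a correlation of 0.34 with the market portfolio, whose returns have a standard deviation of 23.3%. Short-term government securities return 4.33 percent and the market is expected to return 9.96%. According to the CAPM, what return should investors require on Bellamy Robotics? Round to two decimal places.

6.01%

β = ρ × σ_i / σ_m = 0.34 × 20.4% / 23.3% = 0.2977
MRP = 9.96% − 4.33% = 5.63%
E(R) = 4.33% + 0.2977 × 5.63% = 6.01%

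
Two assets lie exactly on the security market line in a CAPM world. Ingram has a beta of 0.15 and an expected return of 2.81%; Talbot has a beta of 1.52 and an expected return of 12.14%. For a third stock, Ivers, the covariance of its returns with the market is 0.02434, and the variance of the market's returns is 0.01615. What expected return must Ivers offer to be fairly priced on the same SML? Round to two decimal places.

12.05%

MRP = (12.14% − 2.81%) / (1.52 − 0.15) = 6.8102%
R_f = 2.81% − 0.15 × 6.8102% = 1.7885%
β_Ivers = Cov / Var(R_m) = 0.02434 / 0.01615 = 1.5071
E(R_Ivers) = R_f + β × MRP = 1.7885% + 1.5071 × 6.8102% = 12.05%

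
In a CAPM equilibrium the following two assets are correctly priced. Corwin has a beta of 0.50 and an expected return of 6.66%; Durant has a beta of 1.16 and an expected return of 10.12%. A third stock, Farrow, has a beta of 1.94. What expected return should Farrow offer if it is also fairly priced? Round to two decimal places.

MRP (SML slope) = (10.12% − 6.66%) / (1.16 − 0.50) = 3.46% / 0.66 = 5.2424%
R_f (intercept) = 6.66% − 0.50 × 5.2424% = 4.0388%
E(R_Farrow) = R_f + β × MRP = 4.0388% + 1.94 × 5.2424% = 14.21%

14.21%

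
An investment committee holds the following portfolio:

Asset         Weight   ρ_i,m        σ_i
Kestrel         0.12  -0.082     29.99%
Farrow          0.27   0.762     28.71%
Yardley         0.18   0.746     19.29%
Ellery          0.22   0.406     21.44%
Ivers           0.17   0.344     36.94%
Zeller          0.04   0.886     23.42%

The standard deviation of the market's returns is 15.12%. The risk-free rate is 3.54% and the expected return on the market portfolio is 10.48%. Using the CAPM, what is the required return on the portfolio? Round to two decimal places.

9.56%

β_Kestrel = -0.082 × 29.99% / 15.12% = -0.1626
β_Farrow = 0.762 × 28.71% / 15.12% = 1.4469
β_Yardley = 0.746 × 19.29% / 15.12% = 0.9517
β_Ellery = 0.406 × 21.44% / 15.12% = 0.5757
β_Ivers = 0.344 × 36.94% / 15.12% = 0.8404
β_Zeller = 0.886 × 23.42% / 15.12% = 1.3724
β_P = Σ w_i β_i = 0.12×-0.1626 + 0.27×1.4469 + 0.18×0.9517 + 0.22×0.5757 + 0.17×0.8404 + 0.04×1.3724 = 0.8669
MRP = 10.48% − 3.54% = 6.94%
E(R_P) = R_f + β_P × MRP = 3.54% + 0.8669 × 6.94% = 9.56%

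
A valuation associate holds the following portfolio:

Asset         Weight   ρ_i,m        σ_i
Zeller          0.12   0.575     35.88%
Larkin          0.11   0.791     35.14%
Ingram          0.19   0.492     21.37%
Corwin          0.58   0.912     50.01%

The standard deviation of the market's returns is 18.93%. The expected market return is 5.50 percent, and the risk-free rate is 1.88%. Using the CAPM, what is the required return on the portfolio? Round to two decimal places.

8.38%

β_Zeller = 0.575 × 35.88% / 18.93% = 1.0899
β_Larkin = 0.791 × 35.14% / 18.93% = 1.4683
β_Ingram = 0.492 × 21.37% / 18.93% = 0.5554
β_Corwin = 0.912 × 50.01% / 18.93% = 2.4094
β_P = Σ w_i β_i = 0.12×1.0899 + 0.11×1.4683 + 0.19×0.5554 + 0.58×2.4094 = 1.7953
MRP = 5.50% − 1.88% = 3.62%
E(R_P) = R_f + β_P × MRP = 1.88% + 1.7953 × 3.62% = 8.38%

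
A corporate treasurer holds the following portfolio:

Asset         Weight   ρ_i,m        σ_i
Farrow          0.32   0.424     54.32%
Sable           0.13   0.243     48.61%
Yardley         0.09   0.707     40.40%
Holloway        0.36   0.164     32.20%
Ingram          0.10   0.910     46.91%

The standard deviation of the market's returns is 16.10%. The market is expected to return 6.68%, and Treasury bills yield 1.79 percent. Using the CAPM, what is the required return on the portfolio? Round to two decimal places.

7.15%

β_Farrow = 0.424 × 54.32% / 16.10% = 1.4305
β_Sable = 0.243 × 48.61% / 16.10% = 0.7337
β_Yardley = 0.707 × 40.40% / 16.10% = 1.7741
β_Holloway = 0.164 × 32.20% / 16.10% = 0.3280
β_Ingram = 0.910 × 46.91% / 16.10% = 2.6514
β_P = Σ w_i β_i = 0.32×1.4305 + 0.13×0.7337 + 0.09×1.7741 + 0.36×0.3280 + 0.10×2.6514 = 1.0960
MRP = 6.68% − 1.79% = 4.89%
E(R_P) = R_f + β_P × MRP = 1.79% + 1.0960 × 4.89% = 7.15%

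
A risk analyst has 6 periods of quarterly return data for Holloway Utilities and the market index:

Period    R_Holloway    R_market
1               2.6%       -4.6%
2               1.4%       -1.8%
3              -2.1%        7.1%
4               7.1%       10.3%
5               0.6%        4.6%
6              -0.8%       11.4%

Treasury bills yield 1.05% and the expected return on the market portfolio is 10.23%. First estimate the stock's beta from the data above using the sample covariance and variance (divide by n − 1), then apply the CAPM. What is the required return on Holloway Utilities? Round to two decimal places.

0.95%

Mean R_i = (2.6 + 1.4 − 2.1 + 7.1 + 0.6 − 0.8) / 6 = 1.4667%
Mean R_m = (-4.6 − 1.8 + 7.1 + 10.3 + 4.6 + 11.4) / 6 = 4.5000%
Σ(R_i − R̄_i)(R_m − R̄_m) = -2.2200  ⇒  Cov = -2.2200 / 5 = -0.4440
Σ(R_m − R̄_m)² = 210.5200  ⇒  Var(R_m) = 210.5200 / 5 = 42.1040
β = Cov / Var(R_m) = -0.4440 / 42.1040 = -0.0105
MRP = 10.23% − 1.05% = 9.18%
E(R) = R_f + β × MRP = 1.05% + -0.0105 × 9.18% = 0.95%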